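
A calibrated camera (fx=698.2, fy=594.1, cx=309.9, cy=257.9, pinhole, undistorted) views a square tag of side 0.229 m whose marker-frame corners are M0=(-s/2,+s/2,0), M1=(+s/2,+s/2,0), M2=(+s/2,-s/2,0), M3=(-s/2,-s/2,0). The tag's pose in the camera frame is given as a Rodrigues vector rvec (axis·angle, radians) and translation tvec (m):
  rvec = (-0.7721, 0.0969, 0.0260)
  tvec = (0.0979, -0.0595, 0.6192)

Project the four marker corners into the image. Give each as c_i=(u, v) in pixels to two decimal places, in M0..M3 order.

Intrinsics K: fx=698.2, fy=594.1, cx=309.9, cy=257.9
Marker side s = 0.229 m; corners in marker frame (Z=0):
  M0 = (-0.1145, +0.1145, 0)
  M1 = (+0.1145, +0.1145, 0)
  M2 = (+0.1145, -0.1145, 0)
  M3 = (-0.1145, -0.1145, 0)
rvec = (-0.7721, 0.0969, 0.0260), |rvec| = θ = 0.77859 rad = 44.610°
Rodrigues: sinθ=0.70228, 1−cosθ=0.28810; R = I + sinθ·[k]× + (1−cosθ)·[k]×²:
    [+0.99522 -0.05901 +0.07786]
    [-0.01210 +0.71637 +0.69762]
    [-0.09694 -0.69522 +0.71222]
t = (0.0979, -0.0595, 0.6192) m
M0: Pc = R·M0+t = (-0.02281, +0.02391, +0.55070); u = 698.2·(-0.02281)/0.55070 + 309.9 = 280.9821, v = 594.1·(+0.02391)/0.55070 + 257.9 = 283.6944
M1: Pc = R·M1+t = (+0.20510, +0.02114, +0.52850); u = 698.2·(+0.20510)/0.52850 + 309.9 = 580.8533, v = 594.1·(+0.02114)/0.52850 + 257.9 = 281.6618
M2: Pc = R·M2+t = (+0.21861, -0.14291, +0.68770); u = 698.2·(+0.21861)/0.68770 + 309.9 = 531.8454, v = 594.1·(-0.14291)/0.68770 + 257.9 = 134.4416
M3: Pc = R·M3+t = (-0.00930, -0.14014, +0.70990); u = 698.2·(-0.00930)/0.70990 + 309.9 = 300.7574, v = 594.1·(-0.14014)/0.70990 + 257.9 = 140.6221

c0=(280.98, 283.69) c1=(580.85, 281.66) c2=(531.85, 134.44) c3=(300.76, 140.62)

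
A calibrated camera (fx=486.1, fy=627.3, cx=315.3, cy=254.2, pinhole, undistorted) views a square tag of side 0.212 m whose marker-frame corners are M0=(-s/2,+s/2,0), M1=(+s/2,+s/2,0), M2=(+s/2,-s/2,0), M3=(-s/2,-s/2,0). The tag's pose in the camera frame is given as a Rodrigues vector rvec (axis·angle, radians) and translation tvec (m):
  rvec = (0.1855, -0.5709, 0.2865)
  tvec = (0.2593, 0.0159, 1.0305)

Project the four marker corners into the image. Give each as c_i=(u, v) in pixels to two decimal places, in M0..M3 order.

Intrinsics K: fx=486.1, fy=627.3, cx=315.3, cy=254.2
Marker side s = 0.212 m; corners in marker frame (Z=0):
  M0 = (-0.1060, +0.1060, 0)
  M1 = (+0.1060, +0.1060, 0)
  M2 = (+0.1060, -0.1060, 0)
  M3 = (-0.1060, -0.1060, 0)
rvec = (0.1855, -0.5709, 0.2865), |rvec| = θ = 0.66515 rad = 38.110°
Rodrigues: sinθ=0.61717, 1−cosθ=0.21317; R = I + sinθ·[k]× + (1−cosθ)·[k]×²:
    [+0.80341 -0.31686 -0.50412]
    [+0.21481 +0.94387 -0.25093]
    [+0.55533 +0.09331 +0.82638]
t = (0.2593, 0.0159, 1.0305) m
M0: Pc = R·M0+t = (+0.14055, +0.09318, +0.98153); u = 486.1·(+0.14055)/0.98153 + 315.3 = 384.9079, v = 627.3·(+0.09318)/0.98153 + 254.2 = 313.7522
M1: Pc = R·M1+t = (+0.31087, +0.13872, +1.09926); u = 486.1·(+0.31087)/1.09926 + 315.3 = 452.7708, v = 627.3·(+0.13872)/1.09926 + 254.2 = 333.3618
M2: Pc = R·M2+t = (+0.37805, -0.06138, +1.07947); u = 486.1·(+0.37805)/1.07947 + 315.3 = 485.5398, v = 627.3·(-0.06138)/1.07947 + 254.2 = 218.5309
M3: Pc = R·M3+t = (+0.20773, -0.10692, +0.96174); u = 486.1·(+0.20773)/0.96174 + 315.3 = 420.2925, v = 627.3·(-0.10692)/0.96174 + 254.2 = 184.4611

c0=(384.91, 313.75) c1=(452.77, 333.36) c2=(485.54, 218.53) c3=(420.29, 184.46)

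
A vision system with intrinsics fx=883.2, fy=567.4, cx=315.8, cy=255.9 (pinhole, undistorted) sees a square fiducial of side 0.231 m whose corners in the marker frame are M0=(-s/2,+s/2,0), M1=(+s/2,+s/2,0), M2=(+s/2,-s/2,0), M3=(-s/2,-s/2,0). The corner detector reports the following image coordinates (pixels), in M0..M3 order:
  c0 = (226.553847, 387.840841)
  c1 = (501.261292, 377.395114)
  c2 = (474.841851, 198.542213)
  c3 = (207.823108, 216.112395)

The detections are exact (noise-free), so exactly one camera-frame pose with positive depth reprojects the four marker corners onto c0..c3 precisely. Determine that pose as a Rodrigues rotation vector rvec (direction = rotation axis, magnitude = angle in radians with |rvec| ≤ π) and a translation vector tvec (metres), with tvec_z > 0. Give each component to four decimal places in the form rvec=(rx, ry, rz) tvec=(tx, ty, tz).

rvec=(-0.0748, 0.1419, -0.0848) tvec=(0.0286, 0.0502, 0.7474)

Intrinsics K: fx=883.2, fy=567.4, cx=315.8, cy=255.9
Marker side s = 0.231 m; corners in marker frame (Z=0):
  M0 = (-0.1155, +0.1155, 0)
  M1 = (+0.1155, +0.1155, 0)
  M2 = (+0.1155, -0.1155, 0)
  M3 = (-0.1155, -0.1155, 0)
Detected image corners:
  c0 = (226.553847, 387.840841) px
  c1 = (501.261292, 377.395114) px
  c2 = (474.841851, 198.542213) px
  c3 = (207.823108, 216.112395) px
Planar DLT: solve 8×8 A·h = b for H (H[2,2]=1):
  H  [+1107.28928 +59.46539 +349.59327]
  H  [-115.26546 +726.79509 +294.03367]
  H  [-0.18454 -0.10750 +1.00000]
B = K⁻¹H; ‖b₁‖=1.337933, ‖b₂‖=1.337933; λ = 2/(‖b₁‖+‖b₂‖) = 0.747422, sign → tz>0 ⇒ λ=+0.747422
r₁ = λ·B[:,0] = (+0.98638,-0.08963,-0.13793); r₂ = λ·B[:,1] = (+0.07905,+0.99363,-0.08035)
r₃ = r₁×r₂ = (+0.14425,+0.06835,+0.98718); SVD([r₁ r₂ r₃]) → R = UVᵀ:
  R  [+0.98638 +0.07905 +0.14425]
  R  [-0.08963 +0.99363 +0.06835]
  R  [-0.13793 -0.08035 +0.98718]
t = (+0.02860, +0.05023, +0.74742) m
tr R = 2.967183; θ = arccos((tr R − 1)/2) = 0.181403 rad = 10.394°
axis k = ((R−Rᵀ)₃₂, (R−Rᵀ)₁₃, (R−Rᵀ)₂₁) / (2 sinθ) = (-0.412122, +0.782046, -0.467503)
rvec = θ·k = (-0.074760, +0.141865, -0.084806)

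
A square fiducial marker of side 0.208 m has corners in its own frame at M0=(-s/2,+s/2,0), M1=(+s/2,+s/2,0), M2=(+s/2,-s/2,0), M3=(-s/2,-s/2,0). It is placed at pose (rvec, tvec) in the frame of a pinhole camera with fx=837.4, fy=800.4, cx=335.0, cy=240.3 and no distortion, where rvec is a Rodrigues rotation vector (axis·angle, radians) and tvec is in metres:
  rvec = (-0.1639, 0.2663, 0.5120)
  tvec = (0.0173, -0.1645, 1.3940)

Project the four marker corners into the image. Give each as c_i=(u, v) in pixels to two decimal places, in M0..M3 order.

c0=(262.68, 170.74) c1=(367.26, 224.24) c2=(430.65, 120.19) c3=(324.73, 71.77)

Intrinsics K: fx=837.4, fy=800.4, cx=335.0, cy=240.3
Marker side s = 0.208 m; corners in marker frame (Z=0):
  M0 = (-0.1040, +0.1040, 0)
  M1 = (+0.1040, +0.1040, 0)
  M2 = (+0.1040, -0.1040, 0)
  M3 = (-0.1040, -0.1040, 0)
rvec = (-0.1639, 0.2663, 0.5120), |rvec| = θ = 0.59994 rad = 34.374°
Rodrigues: sinθ=0.56459, 1−cosθ=0.17463; R = I + sinθ·[k]× + (1−cosθ)·[k]×²:
    [+0.83841 -0.50301 +0.20990]
    [+0.46066 +0.85978 +0.22040]
    [-0.29133 -0.08809 +0.95256]
t = (0.0173, -0.1645, 1.3940) m
M0: Pc = R·M0+t = (-0.12221, -0.12299, +1.41514); u = 837.4·(-0.12221)/1.41514 + 335.0 = 262.6844, v = 800.4·(-0.12299)/1.41514 + 240.3 = 170.7361
M1: Pc = R·M1+t = (+0.05218, -0.02717, +1.35454); u = 837.4·(+0.05218)/1.35454 + 335.0 = 367.2592, v = 800.4·(-0.02717)/1.35454 + 240.3 = 224.2425
M2: Pc = R·M2+t = (+0.15681, -0.20601, +1.37286); u = 837.4·(+0.15681)/1.37286 + 335.0 = 430.6471, v = 800.4·(-0.20601)/1.37286 + 240.3 = 120.1939
M3: Pc = R·M3+t = (-0.01758, -0.30183, +1.43346); u = 837.4·(-0.01758)/1.43346 + 335.0 = 324.7295, v = 800.4·(-0.30183)/1.43346 + 240.3 = 71.7699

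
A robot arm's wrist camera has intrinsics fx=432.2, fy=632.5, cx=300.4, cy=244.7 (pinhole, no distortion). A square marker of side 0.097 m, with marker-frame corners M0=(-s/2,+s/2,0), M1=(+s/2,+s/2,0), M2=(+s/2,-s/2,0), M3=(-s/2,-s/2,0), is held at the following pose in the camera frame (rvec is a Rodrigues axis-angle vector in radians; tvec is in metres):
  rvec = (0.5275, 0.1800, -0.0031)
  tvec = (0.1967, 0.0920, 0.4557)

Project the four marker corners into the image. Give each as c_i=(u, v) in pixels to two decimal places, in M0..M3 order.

c0=(434.37, 415.46) c1=(526.58, 427.12) c2=(547.65, 322.70) c3=(444.46, 313.70)

Intrinsics K: fx=432.2, fy=632.5, cx=300.4, cy=244.7
Marker side s = 0.097 m; corners in marker frame (Z=0):
  M0 = (-0.0485, +0.0485, 0)
  M1 = (+0.0485, +0.0485, 0)
  M2 = (+0.0485, -0.0485, 0)
  M3 = (-0.0485, -0.0485, 0)
rvec = (0.5275, 0.1800, -0.0031), |rvec| = θ = 0.55737 rad = 31.935°
Rodrigues: sinθ=0.52896, 1−cosθ=0.15135; R = I + sinθ·[k]× + (1−cosθ)·[k]×²:
    [+0.98421 +0.04920 +0.17003]
    [+0.04332 +0.86443 -0.50088]
    [-0.17162 +0.50034 +0.84865]
t = (0.1967, 0.0920, 0.4557) m
M0: Pc = R·M0+t = (+0.15135, +0.13182, +0.48829); u = 432.2·(+0.15135)/0.48829 + 300.4 = 434.3662, v = 632.5·(+0.13182)/0.48829 + 244.7 = 415.4566
M1: Pc = R·M1+t = (+0.24682, +0.13603, +0.47164); u = 432.2·(+0.24682)/0.47164 + 300.4 = 526.5792, v = 632.5·(+0.13603)/0.47164 + 244.7 = 427.1184
M2: Pc = R·M2+t = (+0.24205, +0.05218, +0.42311); u = 432.2·(+0.24205)/0.42311 + 300.4 = 547.6480, v = 632.5·(+0.05218)/0.42311 + 244.7 = 322.6969
M3: Pc = R·M3+t = (+0.14658, +0.04797, +0.43976); u = 432.2·(+0.14658)/0.43976 + 300.4 = 444.4606, v = 632.5·(+0.04797)/0.43976 + 244.7 = 313.7010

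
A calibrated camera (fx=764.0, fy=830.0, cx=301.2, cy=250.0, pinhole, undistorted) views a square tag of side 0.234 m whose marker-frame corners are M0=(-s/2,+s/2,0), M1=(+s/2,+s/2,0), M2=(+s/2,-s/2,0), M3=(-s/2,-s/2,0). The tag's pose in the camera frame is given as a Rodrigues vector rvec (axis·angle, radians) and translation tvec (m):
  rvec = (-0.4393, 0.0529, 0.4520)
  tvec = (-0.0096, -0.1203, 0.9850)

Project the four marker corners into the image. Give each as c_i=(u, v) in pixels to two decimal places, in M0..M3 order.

c0=(168.75, 185.80) c1=(338.47, 270.12) c2=(411.45, 113.63) c3=(254.47, 41.90)

Intrinsics K: fx=764.0, fy=830.0, cx=301.2, cy=250.0
Marker side s = 0.234 m; corners in marker frame (Z=0):
  M0 = (-0.1170, +0.1170, 0)
  M1 = (+0.1170, +0.1170, 0)
  M2 = (+0.1170, -0.1170, 0)
  M3 = (-0.1170, -0.1170, 0)
rvec = (-0.4393, 0.0529, 0.4520), |rvec| = θ = 0.63252 rad = 36.241°
Rodrigues: sinθ=0.59118, 1−cosθ=0.19346; R = I + sinθ·[k]× + (1−cosθ)·[k]×²:
    [+0.89986 -0.43369 -0.04657]
    [+0.41122 +0.80789 +0.42215]
    [-0.14546 -0.39903 +0.90533]
t = (-0.0096, -0.1203, 0.9850) m
M0: Pc = R·M0+t = (-0.16563, -0.07389, +0.95533); u = 764.0·(-0.16563)/0.95533 + 301.2 = 168.7458, v = 830.0·(-0.07389)/0.95533 + 250.0 = 185.8043
M1: Pc = R·M1+t = (+0.04494, +0.02234, +0.92130); u = 764.0·(+0.04494)/0.92130 + 301.2 = 338.4680, v = 830.0·(+0.02234)/0.92130 + 250.0 = 270.1226
M2: Pc = R·M2+t = (+0.14643, -0.16671, +1.01467); u = 764.0·(+0.14643)/1.01467 + 301.2 = 411.4519, v = 830.0·(-0.16671)/1.01467 + 250.0 = 113.6305
M3: Pc = R·M3+t = (-0.06414, -0.26294, +1.04870); u = 764.0·(-0.06414)/1.04870 + 301.2 = 254.4723, v = 830.0·(-0.26294)/1.04870 + 250.0 = 41.8986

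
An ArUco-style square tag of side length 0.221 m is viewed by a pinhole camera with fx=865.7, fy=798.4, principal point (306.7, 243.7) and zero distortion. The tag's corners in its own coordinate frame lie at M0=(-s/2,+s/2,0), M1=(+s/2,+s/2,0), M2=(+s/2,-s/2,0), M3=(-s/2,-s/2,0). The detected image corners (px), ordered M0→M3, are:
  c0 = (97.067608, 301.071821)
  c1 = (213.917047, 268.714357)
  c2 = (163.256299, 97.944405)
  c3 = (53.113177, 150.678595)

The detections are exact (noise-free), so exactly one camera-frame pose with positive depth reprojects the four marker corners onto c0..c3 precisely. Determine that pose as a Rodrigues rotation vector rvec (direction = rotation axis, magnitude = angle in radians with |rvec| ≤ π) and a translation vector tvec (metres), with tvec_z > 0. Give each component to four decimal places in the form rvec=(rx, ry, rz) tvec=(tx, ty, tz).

rvec=(0.0641, 0.6641, -0.2689) tvec=(-0.2190, -0.0505, 1.0615)

Intrinsics K: fx=865.7, fy=798.4, cx=306.7, cy=243.7
Marker side s = 0.221 m; corners in marker frame (Z=0):
  M0 = (-0.1105, +0.1105, 0)
  M1 = (+0.1105, +0.1105, 0)
  M2 = (+0.1105, -0.1105, 0)
  M3 = (-0.1105, -0.1105, 0)
Detected image corners:
  c0 = (97.067608, 301.071821) px
  c1 = (213.917047, 268.714357) px
  c2 = (163.256299, 97.944405) px
  c3 = (53.113177, 150.678595) px
Planar DLT: solve 8×8 A·h = b for H (H[2,2]=1):
  H  [+436.93472 +209.75860 +128.13010]
  H  [-311.49060 +718.48812 +205.74369]
  H  [-0.58087 -0.02525 +1.00000]
B = K⁻¹H; ‖b₁‖=0.942089, ‖b₂‖=0.942089; λ = 2/(‖b₁‖+‖b₂‖) = 1.061471, sign → tz>0 ⇒ λ=+1.061471
r₁ = λ·B[:,0] = (+0.75418,-0.22593,-0.61657); r₂ = λ·B[:,1] = (+0.26669,+0.96341,-0.02680)
r₃ = r₁×r₂ = (+0.60007,-0.14422,+0.78684); SVD([r₁ r₂ r₃]) → R = UVᵀ:
  R  [+0.75418 +0.26669 +0.60007]
  R  [-0.22593 +0.96341 -0.14422]
  R  [-0.61657 -0.02680 +0.78684]
t = (-0.21895, -0.05046, +1.06147) m
tr R = 2.504434; θ = arccos((tr R − 1)/2) = 0.719376 rad = 41.217°
axis k = ((R−Rᵀ)₃₂, (R−Rᵀ)₁₃, (R−Rᵀ)₂₁) / (2 sinθ) = (+0.089098, +0.923217, -0.373808)
rvec = θ·k = (+0.064095, +0.664140, -0.268908)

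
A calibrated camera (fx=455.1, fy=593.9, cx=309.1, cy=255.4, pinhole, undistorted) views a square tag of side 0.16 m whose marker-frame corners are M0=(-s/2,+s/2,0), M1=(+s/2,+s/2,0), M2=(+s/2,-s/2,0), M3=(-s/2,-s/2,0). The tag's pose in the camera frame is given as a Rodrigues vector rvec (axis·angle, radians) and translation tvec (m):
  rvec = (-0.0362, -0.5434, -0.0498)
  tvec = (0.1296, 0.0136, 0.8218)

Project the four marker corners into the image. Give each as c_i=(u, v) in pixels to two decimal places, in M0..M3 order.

Intrinsics K: fx=455.1, fy=593.9, cx=309.1, cy=255.4
Marker side s = 0.16 m; corners in marker frame (Z=0):
  M0 = (-0.0800, +0.0800, 0)
  M1 = (+0.0800, +0.0800, 0)
  M2 = (+0.0800, -0.0800, 0)
  M3 = (-0.0800, -0.0800, 0)
rvec = (-0.0362, -0.5434, -0.0498), |rvec| = θ = 0.54688 rad = 31.334°
Rodrigues: sinθ=0.52002, 1−cosθ=0.14585; R = I + sinθ·[k]× + (1−cosθ)·[k]×²:
    [+0.85479 +0.05695 -0.51584]
    [-0.03776 +0.99815 +0.04762]
    [+0.51760 -0.02123 +0.85536]
t = (0.1296, 0.0136, 0.8218) m
M0: Pc = R·M0+t = (+0.06577, +0.09647, +0.77869); u = 455.1·(+0.06577)/0.77869 + 309.1 = 347.5400, v = 593.9·(+0.09647)/0.77869 + 255.4 = 328.9787
M1: Pc = R·M1+t = (+0.20254, +0.09043, +0.86151); u = 455.1·(+0.20254)/0.86151 + 309.1 = 416.0931, v = 593.9·(+0.09043)/0.86151 + 255.4 = 317.7407
M2: Pc = R·M2+t = (+0.19343, -0.06927, +0.86491); u = 455.1·(+0.19343)/0.86491 + 309.1 = 410.8786, v = 593.9·(-0.06927)/0.86491 + 255.4 = 207.8327
M3: Pc = R·M3+t = (+0.05666, -0.06323, +0.78209); u = 455.1·(+0.05666)/0.78209 + 309.1 = 342.0711, v = 593.9·(-0.06323)/0.78209 + 255.4 = 207.3838

c0=(347.54, 328.98) c1=(416.09, 317.74) c2=(410.88, 207.83) c3=(342.07, 207.38)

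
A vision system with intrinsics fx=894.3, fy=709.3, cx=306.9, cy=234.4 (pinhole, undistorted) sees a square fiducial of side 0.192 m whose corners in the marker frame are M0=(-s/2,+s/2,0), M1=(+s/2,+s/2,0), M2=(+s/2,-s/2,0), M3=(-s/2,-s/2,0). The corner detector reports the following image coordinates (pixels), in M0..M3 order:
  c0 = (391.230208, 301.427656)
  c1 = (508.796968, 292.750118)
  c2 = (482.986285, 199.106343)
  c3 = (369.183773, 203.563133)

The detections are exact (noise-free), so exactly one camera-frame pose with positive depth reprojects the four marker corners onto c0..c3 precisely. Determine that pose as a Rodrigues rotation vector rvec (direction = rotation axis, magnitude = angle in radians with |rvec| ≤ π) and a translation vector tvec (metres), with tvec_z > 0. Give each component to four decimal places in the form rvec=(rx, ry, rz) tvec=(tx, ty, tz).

Intrinsics K: fx=894.3, fy=709.3, cx=306.9, cy=234.4
Marker side s = 0.192 m; corners in marker frame (Z=0):
  M0 = (-0.0960, +0.0960, 0)
  M1 = (+0.0960, +0.0960, 0)
  M2 = (+0.0960, -0.0960, 0)
  M3 = (-0.0960, -0.0960, 0)
Detected image corners:
  c0 = (391.230208, 301.427656) px
  c1 = (508.796968, 292.750118) px
  c2 = (482.986285, 199.106343) px
  c3 = (369.183773, 203.563133) px
Planar DLT: solve 8×8 A·h = b for H (H[2,2]=1):
  H  [+696.46243 +31.12037 +438.99695]
  H  [+19.57897 +445.18007 +248.16083]
  H  [+0.21491 -0.21393 +1.00000]
B = K⁻¹H; ‖b₁‖=0.738333, ‖b₂‖=0.738333; λ = 2/(‖b₁‖+‖b₂‖) = 1.354402, sign → tz>0 ⇒ λ=+1.354402
r₁ = λ·B[:,0] = (+0.95489,-0.05880,+0.29107); r₂ = λ·B[:,1] = (+0.14656,+0.94582,-0.28974)
r₃ = r₁×r₂ = (-0.25826,+0.31933,+0.91177); SVD([r₁ r₂ r₃]) → R = UVᵀ:
  R  [+0.95489 +0.14656 -0.25826]
  R  [-0.05880 +0.94582 +0.31933]
  R  [+0.29107 -0.28974 +0.91177]
t = (+0.20006, +0.02628, +1.35440) m
tr R = 2.812482; θ = arccos((tr R − 1)/2) = 0.436490 rad = 25.009°
axis k = ((R−Rᵀ)₃₂, (R−Rᵀ)₁₃, (R−Rᵀ)₂₁) / (2 sinθ) = (-0.720350, -0.649694, -0.242886)
rvec = θ·k = (-0.314426, -0.283585, -0.106017)

rvec=(-0.3144, -0.2836, -0.1060) tvec=(0.2001, 0.0263, 1.3544)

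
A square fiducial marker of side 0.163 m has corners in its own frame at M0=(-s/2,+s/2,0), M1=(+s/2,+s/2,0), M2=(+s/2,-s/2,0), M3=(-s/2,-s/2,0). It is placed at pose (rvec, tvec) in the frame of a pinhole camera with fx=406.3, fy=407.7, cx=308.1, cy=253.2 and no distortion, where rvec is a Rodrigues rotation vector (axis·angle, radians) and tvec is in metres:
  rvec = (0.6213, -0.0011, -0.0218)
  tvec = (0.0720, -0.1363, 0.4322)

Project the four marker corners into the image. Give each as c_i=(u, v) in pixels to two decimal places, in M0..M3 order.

c0=(301.46, 195.15) c1=(439.62, 192.16) c2=(468.63, 36.53) c3=(296.37, 40.61)

Intrinsics K: fx=406.3, fy=407.7, cx=308.1, cy=253.2
Marker side s = 0.163 m; corners in marker frame (Z=0):
  M0 = (-0.0815, +0.0815, 0)
  M1 = (+0.0815, +0.0815, 0)
  M2 = (+0.0815, -0.0815, 0)
  M3 = (-0.0815, -0.0815, 0)
rvec = (0.6213, -0.0011, -0.0218), |rvec| = θ = 0.62168 rad = 35.620°
Rodrigues: sinθ=0.58240, 1−cosθ=0.18710; R = I + sinθ·[k]× + (1−cosθ)·[k]×²:
    [+0.99977 +0.02009 -0.00759]
    [-0.02075 +0.81290 -0.58203]
    [-0.00553 +0.58206 +0.81313]
t = (0.0720, -0.1363, 0.4322) m
M0: Pc = R·M0+t = (-0.00784, -0.06836, +0.48009); u = 406.3·(-0.00784)/0.48009 + 308.1 = 301.4618, v = 407.7·(-0.06836)/0.48009 + 253.2 = 195.1497
M1: Pc = R·M1+t = (+0.15512, -0.07174, +0.47919); u = 406.3·(+0.15512)/0.47919 + 308.1 = 439.6242, v = 407.7·(-0.07174)/0.47919 + 253.2 = 192.1624
M2: Pc = R·M2+t = (+0.15184, -0.20424, +0.38431); u = 406.3·(+0.15184)/0.38431 + 308.1 = 468.6313, v = 407.7·(-0.20424)/0.38431 + 253.2 = 36.5277
M3: Pc = R·M3+t = (-0.01112, -0.20086, +0.38521); u = 406.3·(-0.01112)/0.38521 + 308.1 = 296.3727, v = 407.7·(-0.20086)/0.38521 + 253.2 = 40.6146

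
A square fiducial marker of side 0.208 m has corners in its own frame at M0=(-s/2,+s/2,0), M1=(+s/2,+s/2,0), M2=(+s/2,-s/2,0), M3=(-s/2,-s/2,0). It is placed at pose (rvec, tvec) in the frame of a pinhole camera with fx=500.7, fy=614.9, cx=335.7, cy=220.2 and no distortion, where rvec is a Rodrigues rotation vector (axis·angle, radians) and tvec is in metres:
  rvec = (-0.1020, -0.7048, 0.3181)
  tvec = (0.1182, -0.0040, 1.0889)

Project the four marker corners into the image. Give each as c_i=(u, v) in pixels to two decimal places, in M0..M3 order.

Intrinsics K: fx=500.7, fy=614.9, cx=335.7, cy=220.2
Marker side s = 0.208 m; corners in marker frame (Z=0):
  M0 = (-0.1040, +0.1040, 0)
  M1 = (+0.1040, +0.1040, 0)
  M2 = (+0.1040, -0.1040, 0)
  M3 = (-0.1040, -0.1040, 0)
rvec = (-0.1020, -0.7048, 0.3181), |rvec| = θ = 0.77996 rad = 44.688°
Rodrigues: sinθ=0.70325, 1−cosθ=0.28906; R = I + sinθ·[k]× + (1−cosθ)·[k]×²:
    [+0.71589 -0.25266 -0.65090]
    [+0.32097 +0.94698 -0.01456]
    [+0.62007 -0.19850 +0.75902]
t = (0.1182, -0.0040, 1.0889) m
M0: Pc = R·M0+t = (+0.01747, +0.06110, +1.00377); u = 500.7·(+0.01747)/1.00377 + 335.7 = 344.4152, v = 614.9·(+0.06110)/1.00377 + 220.2 = 257.6319
M1: Pc = R·M1+t = (+0.16638, +0.12787, +1.13274); u = 500.7·(+0.16638)/1.13274 + 335.7 = 409.2422, v = 614.9·(+0.12787)/1.13274 + 220.2 = 289.6114
M2: Pc = R·M2+t = (+0.21893, -0.06910, +1.17403); u = 500.7·(+0.21893)/1.17403 + 335.7 = 429.0685, v = 614.9·(-0.06910)/1.17403 + 220.2 = 184.0066
M3: Pc = R·M3+t = (+0.07002, -0.13587, +1.04506); u = 500.7·(+0.07002)/1.04506 + 335.7 = 369.2494, v = 614.9·(-0.13587)/1.04506 + 220.2 = 140.2575

c0=(344.42, 257.63) c1=(409.24, 289.61) c2=(429.07, 184.01) c3=(369.25, 140.26)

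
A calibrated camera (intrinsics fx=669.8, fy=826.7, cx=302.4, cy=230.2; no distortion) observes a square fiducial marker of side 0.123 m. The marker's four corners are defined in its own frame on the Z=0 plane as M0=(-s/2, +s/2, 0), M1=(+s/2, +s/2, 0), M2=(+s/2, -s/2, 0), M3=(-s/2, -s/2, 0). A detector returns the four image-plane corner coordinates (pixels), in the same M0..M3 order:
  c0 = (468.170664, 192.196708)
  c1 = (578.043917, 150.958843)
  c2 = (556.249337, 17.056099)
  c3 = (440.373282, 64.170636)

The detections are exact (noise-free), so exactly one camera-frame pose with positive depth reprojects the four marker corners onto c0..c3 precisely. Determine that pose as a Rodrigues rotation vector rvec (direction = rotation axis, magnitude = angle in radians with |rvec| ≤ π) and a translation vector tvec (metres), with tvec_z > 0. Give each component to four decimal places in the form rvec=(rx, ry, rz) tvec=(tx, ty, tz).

rvec=(0.3756, 0.0922, -0.3221) tvec=(0.2247, -0.1067, 0.7238)

Intrinsics K: fx=669.8, fy=826.7, cx=302.4, cy=230.2
Marker side s = 0.123 m; corners in marker frame (Z=0):
  M0 = (-0.0615, +0.0615, 0)
  M1 = (+0.0615, +0.0615, 0)
  M2 = (+0.0615, -0.0615, 0)
  M3 = (-0.0615, -0.0615, 0)
Detected image corners:
  c0 = (468.170664, 192.196708) px
  c1 = (578.043917, 150.958843) px
  c2 = (556.249337, 17.056099) px
  c3 = (440.373282, 64.170636) px
Planar DLT: solve 8×8 A·h = b for H (H[2,2]=1):
  H  [+812.84821 +445.58497 +510.36552]
  H  [-380.08428 +1115.07543 +108.29407]
  H  [-0.20387 +0.47715 +1.00000]
B = K⁻¹H; ‖b₁‖=1.381514, ‖b₂‖=1.381514; λ = 2/(‖b₁‖+‖b₂‖) = 0.723844, sign → tz>0 ⇒ λ=+0.723844
r₁ = λ·B[:,0] = (+0.94506,-0.29170,-0.14757); r₂ = λ·B[:,1] = (+0.32560,+0.88017,+0.34538)
r₃ = r₁×r₂ = (+0.02913,-0.37446,+0.92679); SVD([r₁ r₂ r₃]) → R = UVᵀ:
  R  [+0.94506 +0.32560 +0.02913]
  R  [-0.29170 +0.88017 -0.37446]
  R  [-0.14757 +0.34538 +0.92679]
t = (+0.22475, -0.10674, +0.72384) m
tr R = 2.752010; θ = arccos((tr R − 1)/2) = 0.503280 rad = 28.836°
axis k = ((R−Rᵀ)₃₂, (R−Rᵀ)₁₃, (R−Rᵀ)₂₁) / (2 sinθ) = (+0.746253, +0.183184, -0.639961)
rvec = θ·k = (+0.375574, +0.092193, -0.322080)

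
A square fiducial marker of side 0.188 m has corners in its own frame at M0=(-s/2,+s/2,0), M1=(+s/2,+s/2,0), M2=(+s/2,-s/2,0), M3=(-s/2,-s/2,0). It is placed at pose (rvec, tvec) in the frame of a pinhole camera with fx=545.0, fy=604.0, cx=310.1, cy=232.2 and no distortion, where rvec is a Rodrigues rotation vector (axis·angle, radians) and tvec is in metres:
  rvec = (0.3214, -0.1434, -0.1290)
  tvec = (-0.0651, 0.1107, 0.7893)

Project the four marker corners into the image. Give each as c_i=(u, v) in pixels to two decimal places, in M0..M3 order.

c0=(210.55, 391.42) c1=(334.29, 366.78) c2=(322.46, 238.70) c3=(188.32, 261.49)

Intrinsics K: fx=545.0, fy=604.0, cx=310.1, cy=232.2
Marker side s = 0.188 m; corners in marker frame (Z=0):
  M0 = (-0.0940, +0.0940, 0)
  M1 = (+0.0940, +0.0940, 0)
  M2 = (+0.0940, -0.0940, 0)
  M3 = (-0.0940, -0.0940, 0)
rvec = (0.3214, -0.1434, -0.1290), |rvec| = θ = 0.37484 rad = 21.477°
Rodrigues: sinθ=0.36612, 1−cosθ=0.06943; R = I + sinθ·[k]× + (1−cosθ)·[k]×²:
    [+0.98161 +0.10322 -0.16055]
    [-0.14878 +0.94073 -0.30478]
    [+0.11958 +0.32307 +0.93879]
t = (-0.0651, 0.1107, 0.7893) m
M0: Pc = R·M0+t = (-0.14767, +0.21311, +0.80843); u = 545.0·(-0.14767)/0.80843 + 310.1 = 210.5495, v = 604.0·(+0.21311)/0.80843 + 232.2 = 391.4233
M1: Pc = R·M1+t = (+0.03687, +0.18514, +0.83091); u = 545.0·(+0.03687)/0.83091 + 310.1 = 334.2865, v = 604.0·(+0.18514)/0.83091 + 232.2 = 366.7837
M2: Pc = R·M2+t = (+0.01747, +0.00829, +0.77017); u = 545.0·(+0.01747)/0.77017 + 310.1 = 322.4614, v = 604.0·(+0.00829)/0.77017 + 232.2 = 238.6986
M3: Pc = R·M3+t = (-0.16707, +0.03626, +0.74769); u = 545.0·(-0.16707)/0.74769 + 310.1 = 188.3174, v = 604.0·(+0.03626)/0.74769 + 232.2 = 261.4886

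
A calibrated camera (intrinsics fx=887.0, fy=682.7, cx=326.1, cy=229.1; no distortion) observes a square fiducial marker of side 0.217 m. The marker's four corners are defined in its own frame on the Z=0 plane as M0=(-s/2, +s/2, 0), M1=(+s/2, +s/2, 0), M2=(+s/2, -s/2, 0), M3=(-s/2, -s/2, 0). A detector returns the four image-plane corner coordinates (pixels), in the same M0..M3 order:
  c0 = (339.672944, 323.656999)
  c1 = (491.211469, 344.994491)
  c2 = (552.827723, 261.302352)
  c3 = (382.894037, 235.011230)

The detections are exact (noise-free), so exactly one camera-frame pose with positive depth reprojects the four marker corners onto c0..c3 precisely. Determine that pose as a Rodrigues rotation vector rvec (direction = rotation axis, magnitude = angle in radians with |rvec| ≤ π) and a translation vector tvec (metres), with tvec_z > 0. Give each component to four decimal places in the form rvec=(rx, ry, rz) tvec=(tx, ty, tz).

rvec=(0.7197, -0.0501, 0.2340) tvec=(0.1489, 0.1093, 1.1492)

Intrinsics K: fx=887.0, fy=682.7, cx=326.1, cy=229.1
Marker side s = 0.217 m; corners in marker frame (Z=0):
  M0 = (-0.1085, +0.1085, 0)
  M1 = (+0.1085, +0.1085, 0)
  M2 = (+0.1085, -0.1085, 0)
  M3 = (-0.1085, -0.1085, 0)
Detected image corners:
  c0 = (339.672944, 323.656999) px
  c1 = (491.211469, 344.994491) px
  c2 = (552.827723, 261.302352) px
  c3 = (382.894037, 235.011230) px
Planar DLT: solve 8×8 A·h = b for H (H[2,2]=1):
  H  [+786.40866 +6.60283 +441.00364]
  H  [+140.88274 +560.93625 +294.01450]
  H  [+0.10931 +0.56304 +1.00000]
B = K⁻¹H; ‖b₁‖=0.870139, ‖b₂‖=0.870139; λ = 2/(‖b₁‖+‖b₂‖) = 1.149242, sign → tz>0 ⇒ λ=+1.149242
r₁ = λ·B[:,0] = (+0.97272,+0.19500,+0.12563); r₂ = λ·B[:,1] = (-0.22933,+0.72713,+0.64707)
r₃ = r₁×r₂ = (+0.03483,-0.65823,+0.75201); SVD([r₁ r₂ r₃]) → R = UVᵀ:
  R  [+0.97272 -0.22933 +0.03483]
  R  [+0.19500 +0.72713 -0.65823]
  R  [+0.12563 +0.64707 +0.75201]
t = (+0.14887, +0.10928, +1.14924) m
tr R = 2.451863; θ = arccos((tr R − 1)/2) = 0.758409 rad = 43.454°
axis k = ((R−Rᵀ)₃₂, (R−Rᵀ)₁₃, (R−Rᵀ)₂₁) / (2 sinθ) = (+0.948935, -0.066008, +0.308488)
rvec = θ·k = (+0.719681, -0.050061, +0.233960)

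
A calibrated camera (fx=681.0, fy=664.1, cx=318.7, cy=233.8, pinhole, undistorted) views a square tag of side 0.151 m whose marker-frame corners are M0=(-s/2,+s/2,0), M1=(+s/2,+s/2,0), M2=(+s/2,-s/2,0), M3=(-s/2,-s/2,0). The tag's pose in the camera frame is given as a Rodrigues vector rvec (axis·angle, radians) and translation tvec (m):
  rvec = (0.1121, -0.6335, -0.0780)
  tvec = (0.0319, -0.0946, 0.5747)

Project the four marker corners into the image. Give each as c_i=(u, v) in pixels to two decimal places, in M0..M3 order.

c0=(286.10, 219.41) c1=(422.10, 204.37) c2=(418.91, 40.33) c3=(277.32, 28.05)

Intrinsics K: fx=681.0, fy=664.1, cx=318.7, cy=233.8
Marker side s = 0.151 m; corners in marker frame (Z=0):
  M0 = (-0.0755, +0.0755, 0)
  M1 = (+0.0755, +0.0755, 0)
  M2 = (+0.0755, -0.0755, 0)
  M3 = (-0.0755, -0.0755, 0)
rvec = (0.1121, -0.6335, -0.0780), |rvec| = θ = 0.64805 rad = 37.131°
Rodrigues: sinθ=0.60364, 1−cosθ=0.20274; R = I + sinθ·[k]× + (1−cosθ)·[k]×²:
    [+0.80333 +0.03837 -0.59430]
    [-0.10694 +0.99100 -0.08056]
    [+0.58586 +0.12827 +0.80020]
t = (0.0319, -0.0946, 0.5747) m
M0: Pc = R·M0+t = (-0.02585, -0.01171, +0.54015); u = 681.0·(-0.02585)/0.54015 + 318.7 = 286.1043, v = 664.1·(-0.01171)/0.54015 + 233.8 = 219.4077
M1: Pc = R·M1+t = (+0.09545, -0.02785, +0.62862); u = 681.0·(+0.09545)/0.62862 + 318.7 = 422.1020, v = 664.1·(-0.02785)/0.62862 + 233.8 = 204.3743
M2: Pc = R·M2+t = (+0.08965, -0.17749, +0.60925); u = 681.0·(+0.08965)/0.60925 + 318.7 = 418.9128, v = 664.1·(-0.17749)/0.60925 + 233.8 = 40.3259
M3: Pc = R·M3+t = (-0.03165, -0.16135, +0.52078); u = 681.0·(-0.03165)/0.52078 + 318.7 = 277.3153, v = 664.1·(-0.16135)/0.52078 + 233.8 = 28.0517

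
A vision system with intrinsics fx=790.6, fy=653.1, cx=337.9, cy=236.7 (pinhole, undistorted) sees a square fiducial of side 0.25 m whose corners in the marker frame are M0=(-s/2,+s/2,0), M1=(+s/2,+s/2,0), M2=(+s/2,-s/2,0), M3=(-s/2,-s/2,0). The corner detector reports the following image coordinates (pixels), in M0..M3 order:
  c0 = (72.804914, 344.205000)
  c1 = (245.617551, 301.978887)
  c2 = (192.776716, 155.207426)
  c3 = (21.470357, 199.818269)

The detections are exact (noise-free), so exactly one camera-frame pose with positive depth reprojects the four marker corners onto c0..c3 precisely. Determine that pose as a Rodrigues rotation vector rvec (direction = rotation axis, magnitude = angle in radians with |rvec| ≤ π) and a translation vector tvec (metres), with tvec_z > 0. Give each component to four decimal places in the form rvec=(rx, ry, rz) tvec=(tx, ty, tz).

Intrinsics K: fx=790.6, fy=653.1, cx=337.9, cy=236.7
Marker side s = 0.25 m; corners in marker frame (Z=0):
  M0 = (-0.1250, +0.1250, 0)
  M1 = (+0.1250, +0.1250, 0)
  M2 = (+0.1250, -0.1250, 0)
  M3 = (-0.1250, -0.1250, 0)
Detected image corners:
  c0 = (72.804914, 344.205000) px
  c1 = (245.617551, 301.978887) px
  c2 = (192.776716, 155.207426) px
  c3 = (21.470357, 199.818269) px
Planar DLT: solve 8×8 A·h = b for H (H[2,2]=1):
  H  [+678.95407 +206.47028 +132.37277]
  H  [-191.12249 +578.78956 +250.36478]
  H  [-0.06968 -0.01392 +1.00000]
B = K⁻¹H; ‖b₁‖=0.930534, ‖b₂‖=0.930534; λ = 2/(‖b₁‖+‖b₂‖) = 1.074651, sign → tz>0 ⇒ λ=+1.074651
r₁ = λ·B[:,0] = (+0.95490,-0.28735,-0.07488); r₂ = λ·B[:,1] = (+0.28705,+0.95780,-0.01496)
r₃ = r₁×r₂ = (+0.07602,-0.00720,+0.99708); SVD([r₁ r₂ r₃]) → R = UVᵀ:
  R  [+0.95490 +0.28705 +0.07602]
  R  [-0.28735 +0.95780 -0.00720]
  R  [-0.07488 -0.01496 +0.99708]
t = (-0.27937, +0.02248, +1.07465) m
tr R = 2.909775; θ = arccos((tr R − 1)/2) = 0.301515 rad = 17.276°
axis k = ((R−Rᵀ)₃₂, (R−Rᵀ)₁₃, (R−Rᵀ)₂₁) / (2 sinθ) = (-0.013064, +0.254062, -0.967100)
rvec = θ·k = (-0.003939, +0.076604, -0.291595)

rvec=(-0.0039, 0.0766, -0.2916) tvec=(-0.2794, 0.0225, 1.0747)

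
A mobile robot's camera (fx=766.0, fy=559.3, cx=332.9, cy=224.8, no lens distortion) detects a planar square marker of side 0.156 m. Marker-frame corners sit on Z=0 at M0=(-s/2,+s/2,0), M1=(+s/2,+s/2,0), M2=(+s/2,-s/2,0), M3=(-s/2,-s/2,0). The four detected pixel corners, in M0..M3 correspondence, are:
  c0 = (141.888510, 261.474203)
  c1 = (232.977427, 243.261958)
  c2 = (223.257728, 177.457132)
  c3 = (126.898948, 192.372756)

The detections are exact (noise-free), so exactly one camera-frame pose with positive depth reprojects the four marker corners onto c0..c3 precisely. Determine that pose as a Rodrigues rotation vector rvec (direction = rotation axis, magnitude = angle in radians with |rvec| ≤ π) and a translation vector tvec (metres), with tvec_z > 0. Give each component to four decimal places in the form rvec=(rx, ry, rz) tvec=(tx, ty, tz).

Intrinsics K: fx=766.0, fy=559.3, cx=332.9, cy=224.8
Marker side s = 0.156 m; corners in marker frame (Z=0):
  M0 = (-0.0780, +0.0780, 0)
  M1 = (+0.0780, +0.0780, 0)
  M2 = (+0.0780, -0.0780, 0)
  M3 = (-0.0780, -0.0780, 0)
Detected image corners:
  c0 = (141.888510, 261.474203) px
  c1 = (232.977427, 243.261958) px
  c2 = (223.257728, 177.457132) px
  c3 = (126.898948, 192.372756) px
Planar DLT: solve 8×8 A·h = b for H (H[2,2]=1):
  H  [+670.93086 +134.71502 +182.82721]
  H  [-21.33914 +499.65963 +219.20331]
  H  [+0.38920 +0.30913 +1.00000]
B = K⁻¹H; ‖b₁‖=0.829956, ‖b₂‖=0.829956; λ = 2/(‖b₁‖+‖b₂‖) = 1.204883, sign → tz>0 ⇒ λ=+1.204883
r₁ = λ·B[:,0] = (+0.85155,-0.23445,+0.46894); r₂ = λ·B[:,1] = (+0.05003,+0.92670,+0.37246)
r₃ = r₁×r₂ = (-0.52189,-0.29371,+0.80085); SVD([r₁ r₂ r₃]) → R = UVᵀ:
  R  [+0.85155 +0.05003 -0.52189]
  R  [-0.23445 +0.92670 -0.29371]
  R  [+0.46894 +0.37246 +0.80085]
t = (-0.23606, -0.01206, +1.20488) m
tr R = 2.579097; θ = arccos((tr R − 1)/2) = 0.660723 rad = 37.857°
axis k = ((R−Rᵀ)₃₂, (R−Rᵀ)₁₃, (R−Rᵀ)₂₁) / (2 sinθ) = (+0.542764, -0.807271, -0.231779)
rvec = θ·k = (+0.358616, -0.533383, -0.153142)

rvec=(0.3586, -0.5334, -0.1531) tvec=(-0.2361, -0.0121, 1.2049)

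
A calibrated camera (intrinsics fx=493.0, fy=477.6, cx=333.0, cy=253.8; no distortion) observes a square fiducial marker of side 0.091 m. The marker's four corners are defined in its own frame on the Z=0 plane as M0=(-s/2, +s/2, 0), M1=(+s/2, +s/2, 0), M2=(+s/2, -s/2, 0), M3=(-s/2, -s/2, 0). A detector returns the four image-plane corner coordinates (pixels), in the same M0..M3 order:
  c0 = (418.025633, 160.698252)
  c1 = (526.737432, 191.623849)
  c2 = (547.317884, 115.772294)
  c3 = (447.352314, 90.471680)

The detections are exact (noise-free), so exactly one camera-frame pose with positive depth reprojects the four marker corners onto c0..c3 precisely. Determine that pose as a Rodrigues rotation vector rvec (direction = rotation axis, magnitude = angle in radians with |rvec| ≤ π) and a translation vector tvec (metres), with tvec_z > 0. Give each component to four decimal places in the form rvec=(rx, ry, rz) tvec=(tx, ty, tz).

Intrinsics K: fx=493.0, fy=477.6, cx=333.0, cy=253.8
Marker side s = 0.091 m; corners in marker frame (Z=0):
  M0 = (-0.0455, +0.0455, 0)
  M1 = (+0.0455, +0.0455, 0)
  M2 = (+0.0455, -0.0455, 0)
  M3 = (-0.0455, -0.0455, 0)
Detected image corners:
  c0 = (418.025633, 160.698252) px
  c1 = (526.737432, 191.623849) px
  c2 = (547.317884, 115.772294) px
  c3 = (447.352314, 90.471680) px
Planar DLT: solve 8×8 A·h = b for H (H[2,2]=1):
  H  [+926.00185 -774.04573 +484.37353]
  H  [+244.60905 +658.32378 +137.64395]
  H  [-0.45029 -1.02885 +1.00000]
B = K⁻¹H; ‖b₁‖=2.351709, ‖b₂‖=2.351709; λ = 2/(‖b₁‖+‖b₂‖) = 0.425223, sign → tz>0 ⇒ λ=+0.425223
r₁ = λ·B[:,0] = (+0.92803,+0.31953,-0.19147); r₂ = λ·B[:,1] = (-0.37212,+0.81861,-0.43749)
r₃ = r₁×r₂ = (+0.01695,+0.47726,+0.87860); SVD([r₁ r₂ r₃]) → R = UVᵀ:
  R  [+0.92803 -0.37212 +0.01695]
  R  [+0.31953 +0.81861 +0.47726]
  R  [-0.19147 -0.43749 +0.87860]
t = (+0.13056, -0.10342, +0.42522) m
tr R = 2.625241; θ = arccos((tr R − 1)/2) = 0.622162 rad = 35.647°
axis k = ((R−Rᵀ)₃₂, (R−Rᵀ)₁₃, (R−Rᵀ)₂₁) / (2 sinθ) = (-0.784794, +0.178815, +0.593400)
rvec = θ·k = (-0.488269, +0.111252, +0.369191)

rvec=(-0.4883, 0.1113, 0.3692) tvec=(0.1306, -0.1034, 0.4252)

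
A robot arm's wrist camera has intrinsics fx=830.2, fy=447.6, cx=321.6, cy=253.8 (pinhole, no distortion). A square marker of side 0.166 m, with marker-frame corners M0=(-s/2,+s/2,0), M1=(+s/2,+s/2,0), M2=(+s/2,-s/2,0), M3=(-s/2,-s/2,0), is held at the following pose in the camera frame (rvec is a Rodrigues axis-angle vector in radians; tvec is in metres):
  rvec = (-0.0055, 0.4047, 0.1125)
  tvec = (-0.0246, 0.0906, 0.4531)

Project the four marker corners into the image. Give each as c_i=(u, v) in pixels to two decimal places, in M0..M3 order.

Intrinsics K: fx=830.2, fy=447.6, cx=321.6, cy=253.8
Marker side s = 0.166 m; corners in marker frame (Z=0):
  M0 = (-0.0830, +0.0830, 0)
  M1 = (+0.0830, +0.0830, 0)
  M2 = (+0.0830, -0.0830, 0)
  M3 = (-0.0830, -0.0830, 0)
rvec = (-0.0055, 0.4047, 0.1125), |rvec| = θ = 0.42008 rad = 24.069°
Rodrigues: sinθ=0.40784, 1−cosθ=0.08694; R = I + sinθ·[k]× + (1−cosθ)·[k]×²:
    [+0.91307 -0.11032 +0.39260]
    [+0.10812 +0.99375 +0.02777]
    [-0.39321 +0.01709 +0.91929]
t = (-0.0246, 0.0906, 0.4531) m
M0: Pc = R·M0+t = (-0.10954, +0.16411, +0.48715); u = 830.2·(-0.10954)/0.48715 + 321.6 = 134.9220, v = 447.6·(+0.16411)/0.48715 + 253.8 = 404.5822
M1: Pc = R·M1+t = (+0.04203, +0.18206, +0.42188); u = 830.2·(+0.04203)/0.42188 + 321.6 = 404.3057, v = 447.6·(+0.18206)/0.42188 + 253.8 = 446.9534
M2: Pc = R·M2+t = (+0.06034, +0.01709, +0.41905); u = 830.2·(+0.06034)/0.41905 + 321.6 = 441.1461, v = 447.6·(+0.01709)/0.41905 + 253.8 = 272.0578
M3: Pc = R·M3+t = (-0.09123, -0.00086, +0.48432); u = 830.2·(-0.09123)/0.48432 + 321.6 = 165.2192, v = 447.6·(-0.00086)/0.48432 + 253.8 = 253.0094

c0=(134.92, 404.58) c1=(404.31, 446.95) c2=(441.15, 272.06) c3=(165.22, 253.01)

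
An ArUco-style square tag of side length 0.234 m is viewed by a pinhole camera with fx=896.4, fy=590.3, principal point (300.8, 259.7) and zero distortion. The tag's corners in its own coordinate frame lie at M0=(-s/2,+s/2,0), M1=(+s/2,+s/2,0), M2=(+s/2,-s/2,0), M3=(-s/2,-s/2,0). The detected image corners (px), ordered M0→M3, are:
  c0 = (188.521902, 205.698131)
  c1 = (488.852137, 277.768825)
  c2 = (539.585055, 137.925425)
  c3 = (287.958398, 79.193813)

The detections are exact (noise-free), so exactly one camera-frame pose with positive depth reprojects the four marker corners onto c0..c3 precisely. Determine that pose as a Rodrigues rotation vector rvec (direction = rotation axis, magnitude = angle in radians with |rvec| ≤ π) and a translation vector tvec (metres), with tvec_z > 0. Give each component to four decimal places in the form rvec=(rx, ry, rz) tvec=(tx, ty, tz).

rvec=(-0.5878, -0.0679, 0.3516) tvec=(0.0627, -0.1109, 0.7213)

Intrinsics K: fx=896.4, fy=590.3, cx=300.8, cy=259.7
Marker side s = 0.234 m; corners in marker frame (Z=0):
  M0 = (-0.1170, +0.1170, 0)
  M1 = (+0.1170, +0.1170, 0)
  M2 = (+0.1170, -0.1170, 0)
  M3 = (-0.1170, -0.1170, 0)
Detected image corners:
  c0 = (188.521902, 205.698131) px
  c1 = (488.852137, 277.768825) px
  c2 = (539.585055, 137.925425) px
  c3 = (287.958398, 79.193813) px
Planar DLT: solve 8×8 A·h = b for H (H[2,2]=1):
  H  [+1150.90189 -610.44349 +378.78142]
  H  [+268.01979 +434.43450 +168.96855]
  H  [-0.05088 -0.76801 +1.00000]
B = K⁻¹H; ‖b₁‖=1.386412, ‖b₂‖=1.386412; λ = 2/(‖b₁‖+‖b₂‖) = 0.721286, sign → tz>0 ⇒ λ=+0.721286
r₁ = λ·B[:,0] = (+0.93838,+0.34364,-0.03670); r₂ = λ·B[:,1] = (-0.30530,+0.77455,-0.55396)
r₃ = r₁×r₂ = (-0.16194,+0.53103,+0.83174); SVD([r₁ r₂ r₃]) → R = UVᵀ:
  R  [+0.93838 -0.30530 -0.16194]
  R  [+0.34364 +0.77455 +0.53103]
  R  [-0.03670 -0.55396 +0.83174]
t = (+0.06275, -0.11086, +0.72129) m
tr R = 2.544666; θ = arccos((tr R − 1)/2) = 0.688290 rad = 39.436°
axis k = ((R−Rᵀ)₃₂, (R−Rᵀ)₁₃, (R−Rᵀ)₂₁) / (2 sinθ) = (-0.854028, -0.098579, +0.510802)
rvec = θ·k = (-0.587819, -0.067851, +0.351580)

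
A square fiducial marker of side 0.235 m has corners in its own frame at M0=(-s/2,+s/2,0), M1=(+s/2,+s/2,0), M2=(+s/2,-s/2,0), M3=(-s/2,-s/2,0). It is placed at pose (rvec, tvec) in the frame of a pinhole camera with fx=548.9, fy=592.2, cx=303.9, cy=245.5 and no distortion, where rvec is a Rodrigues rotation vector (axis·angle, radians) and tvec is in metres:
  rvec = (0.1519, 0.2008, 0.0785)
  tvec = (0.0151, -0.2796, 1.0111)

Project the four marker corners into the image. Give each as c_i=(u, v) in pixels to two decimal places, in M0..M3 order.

c0=(248.08, 147.18) c1=(370.70, 155.58) c2=(381.56, 10.74) c3=(253.97, 8.49)

Intrinsics K: fx=548.9, fy=592.2, cx=303.9, cy=245.5
Marker side s = 0.235 m; corners in marker frame (Z=0):
  M0 = (-0.1175, +0.1175, 0)
  M1 = (+0.1175, +0.1175, 0)
  M2 = (+0.1175, -0.1175, 0)
  M3 = (-0.1175, -0.1175, 0)
rvec = (0.1519, 0.2008, 0.0785), |rvec| = θ = 0.26374 rad = 15.111°
Rodrigues: sinθ=0.26069, 1−cosθ=0.03458; R = I + sinθ·[k]× + (1−cosθ)·[k]×²:
    [+0.97689 -0.06243 +0.20441]
    [+0.09276 +0.98547 -0.14231]
    [-0.19255 +0.15798 +0.96849]
t = (0.0151, -0.2796, 1.0111) m
M0: Pc = R·M0+t = (-0.10702, -0.17471, +1.05229); u = 548.9·(-0.10702)/1.05229 + 303.9 = 248.0754, v = 592.2·(-0.17471)/1.05229 + 245.5 = 147.1798
M1: Pc = R·M1+t = (+0.12255, -0.15291, +1.00704); u = 548.9·(+0.12255)/1.00704 + 303.9 = 370.6972, v = 592.2·(-0.15291)/1.00704 + 245.5 = 155.5802
M2: Pc = R·M2+t = (+0.13722, -0.38449, +0.96991); u = 548.9·(+0.13722)/0.96991 + 303.9 = 381.5569, v = 592.2·(-0.38449)/0.96991 + 245.5 = 10.7395
M3: Pc = R·M3+t = (-0.09235, -0.40629, +1.01516); u = 548.9·(-0.09235)/1.01516 + 303.9 = 253.9666, v = 592.2·(-0.40629)/1.01516 + 245.5 = 8.4880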